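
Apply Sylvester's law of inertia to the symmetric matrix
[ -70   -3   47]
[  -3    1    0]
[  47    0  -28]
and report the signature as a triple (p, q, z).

step 0: pivot -70 → sign −
step 1: pivot 79/70 → sign +
step 2: pivot -3/79 → sign −
signature = (1, 2, 0)

Answer: (1, 2, 0)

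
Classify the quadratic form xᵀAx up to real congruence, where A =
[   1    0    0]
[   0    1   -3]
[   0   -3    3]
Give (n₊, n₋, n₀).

step 0: pivot 1 → sign +
step 1: pivot 1 → sign +
step 2: pivot -6 → sign −
signature = (2, 1, 0)

Answer: (2, 1, 0)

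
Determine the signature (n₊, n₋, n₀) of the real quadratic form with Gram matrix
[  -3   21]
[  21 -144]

step 0: pivot -3 → sign −
step 1: pivot 3 → sign +
signature = (1, 1, 0)

Answer: (1, 1, 0)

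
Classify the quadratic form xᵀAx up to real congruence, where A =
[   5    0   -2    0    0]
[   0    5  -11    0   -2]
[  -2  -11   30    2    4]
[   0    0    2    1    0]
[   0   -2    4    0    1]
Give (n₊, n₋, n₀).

step 0: pivot 5 → sign +
step 1: pivot 5 → sign +
step 2: pivot 5 → sign +
step 3: pivot 1/5 → sign +
step 4: pivot 1/25 → sign +
signature = (5, 0, 0)

Answer: (5, 0, 0)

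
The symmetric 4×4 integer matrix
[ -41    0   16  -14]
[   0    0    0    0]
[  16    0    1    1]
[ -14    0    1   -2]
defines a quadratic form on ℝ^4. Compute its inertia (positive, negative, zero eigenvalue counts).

step 0: pivot -41 → sign −
step 1: pivot 297/41 → sign +
step 2: pivot 1/33 → sign +
step 3: row/col 3 already zero → sign 0
signature = (2, 1, 1)

Answer: (2, 1, 1)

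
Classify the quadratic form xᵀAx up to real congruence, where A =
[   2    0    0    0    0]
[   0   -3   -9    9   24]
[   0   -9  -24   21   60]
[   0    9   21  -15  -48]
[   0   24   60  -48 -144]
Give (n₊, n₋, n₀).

Answer: (2, 1, 2)

Derivation:
step 0: pivot 2 → sign +
step 1: pivot -3 → sign −
step 2: pivot 3 → sign +
step 3: row/col 3 already zero → sign 0
step 4: row/col 4 already zero → sign 0
signature = (2, 1, 2)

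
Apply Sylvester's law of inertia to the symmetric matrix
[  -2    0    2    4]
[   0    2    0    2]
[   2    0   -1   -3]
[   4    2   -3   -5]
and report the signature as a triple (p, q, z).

Answer: (2, 1, 1)

Derivation:
step 0: pivot -2 → sign −
step 1: pivot 2 → sign +
step 2: pivot 1 → sign +
step 3: row/col 3 already zero → sign 0
signature = (2, 1, 1)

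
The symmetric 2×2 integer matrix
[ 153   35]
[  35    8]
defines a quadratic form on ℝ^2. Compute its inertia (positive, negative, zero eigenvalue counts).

Answer: (1, 1, 0)

Derivation:
step 0: pivot 153 → sign +
step 1: pivot -1/153 → sign −
signature = (1, 1, 0)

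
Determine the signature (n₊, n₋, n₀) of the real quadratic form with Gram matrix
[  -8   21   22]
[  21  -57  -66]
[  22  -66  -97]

step 0: pivot -8 → sign −
step 1: pivot -15/8 → sign −
step 2: pivot -1/5 → sign −
signature = (0, 3, 0)

Answer: (0, 3, 0)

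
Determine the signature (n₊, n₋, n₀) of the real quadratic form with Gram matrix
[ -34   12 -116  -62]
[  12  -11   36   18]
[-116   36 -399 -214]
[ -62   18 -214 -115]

step 0: pivot -34 → sign −
step 1: pivot -115/17 → sign −
step 2: pivot 43/115 → sign +
step 3: pivot -3/43 → sign −
signature = (1, 3, 0)

Answer: (1, 3, 0)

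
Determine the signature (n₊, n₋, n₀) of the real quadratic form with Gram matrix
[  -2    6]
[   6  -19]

Answer: (0, 2, 0)

Derivation:
step 0: pivot -2 → sign −
step 1: pivot -1 → sign −
signature = (0, 2, 0)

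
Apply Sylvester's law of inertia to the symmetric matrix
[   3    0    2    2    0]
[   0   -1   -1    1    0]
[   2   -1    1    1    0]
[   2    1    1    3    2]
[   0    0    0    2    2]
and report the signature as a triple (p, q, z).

Answer: (3, 2, 0)

Derivation:
step 0: pivot 3 → sign +
step 1: pivot -1 → sign −
step 2: pivot 2/3 → sign +
step 3: pivot 2 → sign +
step 4: pivot -2 → sign −
signature = (3, 2, 0)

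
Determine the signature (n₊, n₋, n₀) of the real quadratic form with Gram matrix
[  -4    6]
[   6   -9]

Answer: (0, 1, 1)

Derivation:
step 0: pivot -4 → sign −
step 1: row/col 1 already zero → sign 0
signature = (0, 1, 1)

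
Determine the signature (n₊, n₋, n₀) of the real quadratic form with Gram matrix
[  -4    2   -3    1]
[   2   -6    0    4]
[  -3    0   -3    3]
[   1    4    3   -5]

step 0: pivot -4 → sign −
step 1: pivot -5 → sign −
step 2: pivot -3/10 → sign −
step 3: pivot 2 → sign +
signature = (1, 3, 0)

Answer: (1, 3, 0)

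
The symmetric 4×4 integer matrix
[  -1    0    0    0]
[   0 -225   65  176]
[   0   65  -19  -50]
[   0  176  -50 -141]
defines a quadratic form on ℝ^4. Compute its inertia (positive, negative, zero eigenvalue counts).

Answer: (0, 4, 0)

Derivation:
step 0: pivot -1 → sign −
step 1: pivot -225 → sign −
step 2: pivot -2/9 → sign −
step 3: pivot -3/25 → sign −
signature = (0, 4, 0)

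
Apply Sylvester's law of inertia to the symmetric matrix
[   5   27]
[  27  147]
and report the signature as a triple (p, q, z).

step 0: pivot 5 → sign +
step 1: pivot 6/5 → sign +
signature = (2, 0, 0)

Answer: (2, 0, 0)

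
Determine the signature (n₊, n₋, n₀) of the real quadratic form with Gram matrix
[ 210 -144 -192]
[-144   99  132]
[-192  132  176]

step 0: pivot 210 → sign +
step 1: pivot 9/35 → sign +
step 2: row/col 2 already zero → sign 0
signature = (2, 0, 1)

Answer: (2, 0, 1)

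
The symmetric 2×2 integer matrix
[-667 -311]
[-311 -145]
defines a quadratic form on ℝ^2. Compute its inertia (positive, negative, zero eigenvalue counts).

step 0: pivot -667 → sign −
step 1: pivot 6/667 → sign +
signature = (1, 1, 0)

Answer: (1, 1, 0)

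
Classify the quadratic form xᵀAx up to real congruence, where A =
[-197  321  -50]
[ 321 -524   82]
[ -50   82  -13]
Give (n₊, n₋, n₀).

Answer: (0, 3, 0)

Derivation:
step 0: pivot -197 → sign −
step 1: pivot -187/197 → sign −
step 2: pivot -3/187 → sign −
signature = (0, 3, 0)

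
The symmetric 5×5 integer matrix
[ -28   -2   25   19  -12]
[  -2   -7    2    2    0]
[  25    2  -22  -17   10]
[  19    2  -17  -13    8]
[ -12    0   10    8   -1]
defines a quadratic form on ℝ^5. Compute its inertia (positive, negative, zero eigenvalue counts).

Answer: (2, 3, 0)

Derivation:
step 0: pivot -28 → sign −
step 1: pivot -48/7 → sign −
step 2: pivot 21/64 → sign +
step 3: pivot -1/21 → sign −
step 4: pivot 3 → sign +
signature = (2, 3, 0)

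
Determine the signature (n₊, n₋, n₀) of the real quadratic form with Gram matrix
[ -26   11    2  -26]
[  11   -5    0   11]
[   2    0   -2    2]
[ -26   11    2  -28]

step 0: pivot -26 → sign −
step 1: pivot -9/26 → sign −
step 2: pivot 2/9 → sign +
step 3: pivot -2 → sign −
signature = (1, 3, 0)

Answer: (1, 3, 0)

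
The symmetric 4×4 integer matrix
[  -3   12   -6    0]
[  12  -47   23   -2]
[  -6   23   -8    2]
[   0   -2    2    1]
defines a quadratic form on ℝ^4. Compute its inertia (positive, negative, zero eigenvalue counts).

step 0: pivot -3 → sign −
step 1: pivot 1 → sign +
step 2: pivot 3 → sign +
step 3: pivot -3 → sign −
signature = (2, 2, 0)

Answer: (2, 2, 0)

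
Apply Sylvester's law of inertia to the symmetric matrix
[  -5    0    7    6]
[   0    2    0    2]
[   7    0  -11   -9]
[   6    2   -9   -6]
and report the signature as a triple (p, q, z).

Answer: (1, 3, 0)

Derivation:
step 0: pivot -5 → sign −
step 1: pivot 2 → sign +
step 2: pivot -6/5 → sign −
step 3: pivot -1/2 → sign −
signature = (1, 3, 0)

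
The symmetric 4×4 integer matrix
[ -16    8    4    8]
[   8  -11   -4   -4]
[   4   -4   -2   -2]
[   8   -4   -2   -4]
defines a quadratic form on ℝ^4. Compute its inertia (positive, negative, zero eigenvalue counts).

step 0: pivot -16 → sign −
step 1: pivot -7 → sign −
step 2: pivot -3/7 → sign −
step 3: row/col 3 already zero → sign 0
signature = (0, 3, 1)

Answer: (0, 3, 1)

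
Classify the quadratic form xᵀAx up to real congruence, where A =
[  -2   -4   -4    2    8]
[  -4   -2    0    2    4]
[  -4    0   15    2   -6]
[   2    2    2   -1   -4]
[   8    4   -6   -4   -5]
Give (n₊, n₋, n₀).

step 0: pivot -2 → sign −
step 1: pivot 6 → sign +
step 2: pivot 37/3 → sign +
step 3: pivot 11/37 → sign +
step 4: pivot -3/11 → sign −
signature = (3, 2, 0)

Answer: (3, 2, 0)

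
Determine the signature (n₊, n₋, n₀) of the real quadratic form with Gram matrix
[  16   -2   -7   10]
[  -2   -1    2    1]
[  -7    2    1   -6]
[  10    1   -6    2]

step 0: pivot 16 → sign +
step 1: pivot -5/4 → sign −
step 2: pivot -21/20 → sign −
step 3: pivot -1/21 → sign −
signature = (1, 3, 0)

Answer: (1, 3, 0)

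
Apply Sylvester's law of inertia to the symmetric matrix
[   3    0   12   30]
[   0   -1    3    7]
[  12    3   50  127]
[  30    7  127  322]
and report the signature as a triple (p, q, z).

step 0: pivot 3 → sign +
step 1: pivot -1 → sign −
step 2: pivot 11 → sign +
step 3: pivot -3/11 → sign −
signature = (2, 2, 0)

Answer: (2, 2, 0)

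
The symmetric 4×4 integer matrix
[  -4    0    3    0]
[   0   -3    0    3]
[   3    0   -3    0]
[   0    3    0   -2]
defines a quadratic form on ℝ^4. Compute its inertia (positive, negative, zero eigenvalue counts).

step 0: pivot -4 → sign −
step 1: pivot -3 → sign −
step 2: pivot -3/4 → sign −
step 3: pivot 1 → sign +
signature = (1, 3, 0)

Answer: (1, 3, 0)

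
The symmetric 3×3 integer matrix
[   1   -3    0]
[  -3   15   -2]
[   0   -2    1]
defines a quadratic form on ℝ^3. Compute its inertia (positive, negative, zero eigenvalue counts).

Answer: (3, 0, 0)

Derivation:
step 0: pivot 1 → sign +
step 1: pivot 6 → sign +
step 2: pivot 1/3 → sign +
signature = (3, 0, 0)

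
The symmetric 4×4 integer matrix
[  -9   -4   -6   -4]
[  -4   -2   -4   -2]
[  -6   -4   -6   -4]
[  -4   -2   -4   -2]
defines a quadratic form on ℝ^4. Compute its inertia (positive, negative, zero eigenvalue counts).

Answer: (1, 2, 1)

Derivation:
step 0: pivot -9 → sign −
step 1: pivot -2/9 → sign −
step 2: pivot 6 → sign +
step 3: row/col 3 already zero → sign 0
signature = (1, 2, 1)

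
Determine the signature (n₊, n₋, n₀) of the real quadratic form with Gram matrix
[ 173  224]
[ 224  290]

Answer: (1, 1, 0)

Derivation:
step 0: pivot 173 → sign +
step 1: pivot -6/173 → sign −
signature = (1, 1, 0)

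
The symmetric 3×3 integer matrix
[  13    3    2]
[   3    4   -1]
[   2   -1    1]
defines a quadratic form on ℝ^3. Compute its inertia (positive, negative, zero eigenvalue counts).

Answer: (3, 0, 0)

Derivation:
step 0: pivot 13 → sign +
step 1: pivot 43/13 → sign +
step 2: pivot 2/43 → sign +
signature = (3, 0, 0)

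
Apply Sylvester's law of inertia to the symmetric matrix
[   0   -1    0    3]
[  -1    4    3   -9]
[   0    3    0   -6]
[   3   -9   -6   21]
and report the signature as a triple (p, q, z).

Answer: (2, 2, 0)

Derivation:
step 0: pivot 4 → sign +
step 1: pivot -1/4 → sign −
step 2: pivot 3 → sign +
step 3: pivot -3 → sign −
signature = (2, 2, 0)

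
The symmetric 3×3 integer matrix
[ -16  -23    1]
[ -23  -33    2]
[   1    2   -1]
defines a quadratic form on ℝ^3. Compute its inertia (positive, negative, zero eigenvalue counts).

step 0: pivot -16 → sign −
step 1: pivot 1/16 → sign +
step 2: pivot -6 → sign −
signature = (1, 2, 0)

Answer: (1, 2, 0)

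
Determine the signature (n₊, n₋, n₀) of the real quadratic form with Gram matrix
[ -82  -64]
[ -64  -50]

step 0: pivot -82 → sign −
step 1: pivot -2/41 → sign −
signature = (0, 2, 0)

Answer: (0, 2, 0)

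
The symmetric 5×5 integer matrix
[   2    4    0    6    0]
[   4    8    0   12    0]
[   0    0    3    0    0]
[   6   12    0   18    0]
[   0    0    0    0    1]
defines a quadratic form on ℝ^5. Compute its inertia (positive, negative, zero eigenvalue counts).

Answer: (3, 0, 2)

Derivation:
step 0: pivot 2 → sign +
step 1: pivot 3 → sign +
step 2: pivot 1 → sign +
step 3: row/col 3 already zero → sign 0
step 4: row/col 4 already zero → sign 0
signature = (3, 0, 2)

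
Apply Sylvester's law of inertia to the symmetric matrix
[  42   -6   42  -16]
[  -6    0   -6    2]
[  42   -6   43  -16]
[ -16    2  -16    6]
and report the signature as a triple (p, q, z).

step 0: pivot 42 → sign +
step 1: pivot -6/7 → sign −
step 2: pivot 1 → sign +
step 3: row/col 3 already zero → sign 0
signature = (2, 1, 1)

Answer: (2, 1, 1)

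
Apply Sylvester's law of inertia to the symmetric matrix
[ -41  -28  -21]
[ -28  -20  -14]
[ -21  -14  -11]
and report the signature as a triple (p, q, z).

step 0: pivot -41 → sign −
step 1: pivot -36/41 → sign −
step 2: pivot -1/9 → sign −
signature = (0, 3, 0)

Answer: (0, 3, 0)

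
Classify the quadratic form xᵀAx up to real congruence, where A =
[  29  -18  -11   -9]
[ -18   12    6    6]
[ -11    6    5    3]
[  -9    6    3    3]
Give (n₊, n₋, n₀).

step 0: pivot 29 → sign +
step 1: pivot 24/29 → sign +
step 2: row/col 2 already zero → sign 0
step 3: row/col 3 already zero → sign 0
signature = (2, 0, 2)

Answer: (2, 0, 2)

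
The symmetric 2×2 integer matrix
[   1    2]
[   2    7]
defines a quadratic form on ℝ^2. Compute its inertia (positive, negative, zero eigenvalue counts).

Answer: (2, 0, 0)

Derivation:
step 0: pivot 1 → sign +
step 1: pivot 3 → sign +
signature = (2, 0, 0)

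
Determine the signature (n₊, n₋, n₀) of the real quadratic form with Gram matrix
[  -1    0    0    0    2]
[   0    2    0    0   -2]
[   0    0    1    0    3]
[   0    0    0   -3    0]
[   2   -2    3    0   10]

Answer: (3, 2, 0)

Derivation:
step 0: pivot -1 → sign −
step 1: pivot 2 → sign +
step 2: pivot 1 → sign +
step 3: pivot -3 → sign −
step 4: pivot 3 → sign +
signature = (3, 2, 0)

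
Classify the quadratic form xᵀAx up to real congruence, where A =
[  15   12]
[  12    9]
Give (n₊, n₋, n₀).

step 0: pivot 15 → sign +
step 1: pivot -3/5 → sign −
signature = (1, 1, 0)

Answer: (1, 1, 0)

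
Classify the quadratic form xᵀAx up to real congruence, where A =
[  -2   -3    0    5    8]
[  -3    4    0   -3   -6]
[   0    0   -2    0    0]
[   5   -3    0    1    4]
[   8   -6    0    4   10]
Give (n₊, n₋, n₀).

step 0: pivot -2 → sign −
step 1: pivot 17/2 → sign +
step 2: pivot -2 → sign −
step 3: pivot 9/17 → sign +
step 4: pivot -2 → sign −
signature = (2, 3, 0)

Answer: (2, 3, 0)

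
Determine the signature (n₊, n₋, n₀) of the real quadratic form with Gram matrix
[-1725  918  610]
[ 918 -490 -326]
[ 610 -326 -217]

step 0: pivot -1725 → sign −
step 1: pivot -842/575 → sign −
step 2: pivot -1/1263 → sign −
signature = (0, 3, 0)

Answer: (0, 3, 0)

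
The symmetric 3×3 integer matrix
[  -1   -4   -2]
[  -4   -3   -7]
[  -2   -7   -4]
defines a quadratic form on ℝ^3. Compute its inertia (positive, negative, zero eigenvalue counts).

Answer: (1, 2, 0)

Derivation:
step 0: pivot -1 → sign −
step 1: pivot 13 → sign +
step 2: pivot -1/13 → sign −
signature = (1, 2, 0)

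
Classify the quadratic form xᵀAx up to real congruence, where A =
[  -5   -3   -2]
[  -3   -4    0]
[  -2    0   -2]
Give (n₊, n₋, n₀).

step 0: pivot -5 → sign −
step 1: pivot -11/5 → sign −
step 2: pivot -6/11 → sign −
signature = (0, 3, 0)

Answer: (0, 3, 0)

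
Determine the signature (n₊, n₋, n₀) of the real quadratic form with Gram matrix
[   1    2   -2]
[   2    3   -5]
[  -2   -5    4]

step 0: pivot 1 → sign +
step 1: pivot -1 → sign −
step 2: pivot 1 → sign +
signature = (2, 1, 0)

Answer: (2, 1, 0)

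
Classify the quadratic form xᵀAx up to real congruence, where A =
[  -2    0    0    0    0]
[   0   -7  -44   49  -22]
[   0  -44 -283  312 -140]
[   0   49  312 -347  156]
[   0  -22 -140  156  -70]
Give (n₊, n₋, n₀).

Answer: (1, 4, 0)

Derivation:
step 0: pivot -2 → sign −
step 1: pivot -7 → sign −
step 2: pivot -45/7 → sign −
step 3: pivot -68/45 → sign −
step 4: pivot 3/17 → sign +
signature = (1, 4, 0)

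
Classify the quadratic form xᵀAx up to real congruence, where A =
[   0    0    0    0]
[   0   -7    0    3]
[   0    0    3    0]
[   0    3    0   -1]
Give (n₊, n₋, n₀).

step 0: pivot -7 → sign −
step 1: pivot 3 → sign +
step 2: pivot 2/7 → sign +
step 3: row/col 3 already zero → sign 0
signature = (2, 1, 1)

Answer: (2, 1, 1)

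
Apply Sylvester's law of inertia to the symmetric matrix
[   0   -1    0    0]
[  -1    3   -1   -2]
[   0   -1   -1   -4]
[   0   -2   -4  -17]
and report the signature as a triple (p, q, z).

step 0: pivot 3 → sign +
step 1: pivot -1/3 → sign −
step 2: pivot -1 → sign −
step 3: pivot -1 → sign −
signature = (1, 3, 0)

Answer: (1, 3, 0)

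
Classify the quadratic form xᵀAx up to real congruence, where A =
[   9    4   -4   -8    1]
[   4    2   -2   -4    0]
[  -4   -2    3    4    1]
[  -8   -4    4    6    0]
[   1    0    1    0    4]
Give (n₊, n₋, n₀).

Answer: (4, 1, 0)

Derivation:
step 0: pivot 9 → sign +
step 1: pivot 2/9 → sign +
step 2: pivot 1 → sign +
step 3: pivot -2 → sign −
step 4: pivot 2 → sign +
signature = (4, 1, 0)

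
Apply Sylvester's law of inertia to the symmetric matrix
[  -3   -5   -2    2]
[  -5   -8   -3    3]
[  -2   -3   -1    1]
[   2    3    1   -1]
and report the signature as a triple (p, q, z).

step 0: pivot -3 → sign −
step 1: pivot 1/3 → sign +
step 2: row/col 2 already zero → sign 0
step 3: row/col 3 already zero → sign 0
signature = (1, 1, 2)

Answer: (1, 1, 2)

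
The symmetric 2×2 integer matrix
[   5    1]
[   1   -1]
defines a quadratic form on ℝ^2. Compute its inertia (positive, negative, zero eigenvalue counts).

Answer: (1, 1, 0)

Derivation:
step 0: pivot 5 → sign +
step 1: pivot -6/5 → sign −
signature = (1, 1, 0)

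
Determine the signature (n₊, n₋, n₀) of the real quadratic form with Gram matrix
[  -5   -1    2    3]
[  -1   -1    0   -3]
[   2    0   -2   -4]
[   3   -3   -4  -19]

Answer: (0, 3, 1)

Derivation:
step 0: pivot -5 → sign −
step 1: pivot -4/5 → sign −
step 2: pivot -1 → sign −
step 3: row/col 3 already zero → sign 0
signature = (0, 3, 1)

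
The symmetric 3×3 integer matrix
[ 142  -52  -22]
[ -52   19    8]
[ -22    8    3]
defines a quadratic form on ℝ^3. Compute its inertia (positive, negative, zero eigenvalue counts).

Answer: (1, 2, 0)

Derivation:
step 0: pivot 142 → sign +
step 1: pivot -3/71 → sign −
step 2: pivot -1/3 → sign −
signature = (1, 2, 0)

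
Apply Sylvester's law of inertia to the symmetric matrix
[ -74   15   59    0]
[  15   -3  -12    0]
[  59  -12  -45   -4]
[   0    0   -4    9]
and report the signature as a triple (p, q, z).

Answer: (3, 1, 0)

Derivation:
step 0: pivot -74 → sign −
step 1: pivot 3/74 → sign +
step 2: pivot 2 → sign +
step 3: pivot 1 → sign +
signature = (3, 1, 0)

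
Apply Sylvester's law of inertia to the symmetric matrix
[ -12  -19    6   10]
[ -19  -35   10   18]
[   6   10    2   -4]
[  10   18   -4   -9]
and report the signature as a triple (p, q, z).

step 0: pivot -12 → sign −
step 1: pivot -59/12 → sign −
step 2: pivot 298/59 → sign +
step 3: pivot -1/149 → sign −
signature = (1, 3, 0)

Answer: (1, 3, 0)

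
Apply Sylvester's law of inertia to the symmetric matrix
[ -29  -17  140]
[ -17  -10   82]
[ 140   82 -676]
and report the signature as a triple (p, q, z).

Answer: (0, 2, 1)

Derivation:
step 0: pivot -29 → sign −
step 1: pivot -1/29 → sign −
step 2: row/col 2 already zero → sign 0
signature = (0, 2, 1)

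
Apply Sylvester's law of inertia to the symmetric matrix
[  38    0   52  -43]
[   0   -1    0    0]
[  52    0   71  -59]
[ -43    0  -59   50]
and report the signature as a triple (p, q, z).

Answer: (2, 2, 0)

Derivation:
step 0: pivot 38 → sign +
step 1: pivot -1 → sign −
step 2: pivot -3/19 → sign −
step 3: pivot 3/2 → sign +
signature = (2, 2, 0)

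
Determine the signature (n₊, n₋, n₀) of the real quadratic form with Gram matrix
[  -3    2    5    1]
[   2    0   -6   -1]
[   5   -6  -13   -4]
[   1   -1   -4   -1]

step 0: pivot -3 → sign −
step 1: pivot 4/3 → sign +
step 2: pivot -10 → sign −
step 3: pivot 3/20 → sign +
signature = (2, 2, 0)

Answer: (2, 2, 0)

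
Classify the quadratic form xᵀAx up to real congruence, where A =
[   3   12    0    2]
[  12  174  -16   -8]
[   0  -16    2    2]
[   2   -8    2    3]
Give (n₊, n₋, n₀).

step 0: pivot 3 → sign +
step 1: pivot 126 → sign +
step 2: pivot -2/63 → sign −
step 3: pivot -1/3 → sign −
signature = (2, 2, 0)

Answer: (2, 2, 0)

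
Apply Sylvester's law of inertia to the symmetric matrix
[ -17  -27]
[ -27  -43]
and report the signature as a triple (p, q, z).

step 0: pivot -17 → sign −
step 1: pivot -2/17 → sign −
signature = (0, 2, 0)

Answer: (0, 2, 0)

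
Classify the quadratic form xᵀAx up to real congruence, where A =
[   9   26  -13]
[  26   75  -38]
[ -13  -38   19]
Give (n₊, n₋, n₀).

step 0: pivot 9 → sign +
step 1: pivot -1/9 → sign −
step 2: pivot 2 → sign +
signature = (2, 1, 0)

Answer: (2, 1, 0)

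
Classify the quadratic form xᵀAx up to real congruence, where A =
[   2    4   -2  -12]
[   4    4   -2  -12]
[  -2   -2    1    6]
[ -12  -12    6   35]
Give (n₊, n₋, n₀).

Answer: (1, 2, 1)

Derivation:
step 0: pivot 2 → sign +
step 1: pivot -4 → sign −
step 2: pivot -1 → sign −
step 3: row/col 3 already zero → sign 0
signature = (1, 2, 1)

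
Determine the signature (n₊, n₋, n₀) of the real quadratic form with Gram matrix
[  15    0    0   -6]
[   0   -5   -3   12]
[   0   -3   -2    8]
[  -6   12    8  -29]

Answer: (2, 2, 0)

Derivation:
step 0: pivot 15 → sign +
step 1: pivot -5 → sign −
step 2: pivot -1/5 → sign −
step 3: pivot 3/5 → sign +
signature = (2, 2, 0)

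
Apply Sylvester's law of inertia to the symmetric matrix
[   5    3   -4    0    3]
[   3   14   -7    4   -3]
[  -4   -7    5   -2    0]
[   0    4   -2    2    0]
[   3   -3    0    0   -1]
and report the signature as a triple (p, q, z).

step 0: pivot 5 → sign +
step 1: pivot 61/5 → sign +
step 2: pivot 4/61 → sign +
step 3: pivot -3 → sign −
step 4: pivot 2 → sign +
signature = (4, 1, 0)

Answer: (4, 1, 0)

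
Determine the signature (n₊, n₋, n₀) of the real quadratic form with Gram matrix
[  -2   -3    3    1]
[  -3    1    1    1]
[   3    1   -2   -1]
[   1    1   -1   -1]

step 0: pivot -2 → sign −
step 1: pivot 11/2 → sign +
step 2: pivot 3/11 → sign +
step 3: pivot -2/3 → sign −
signature = (2, 2, 0)

Answer: (2, 2, 0)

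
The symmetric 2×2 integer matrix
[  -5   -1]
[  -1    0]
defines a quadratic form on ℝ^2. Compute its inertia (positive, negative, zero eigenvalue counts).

Answer: (1, 1, 0)

Derivation:
step 0: pivot -5 → sign −
step 1: pivot 1/5 → sign +
signature = (1, 1, 0)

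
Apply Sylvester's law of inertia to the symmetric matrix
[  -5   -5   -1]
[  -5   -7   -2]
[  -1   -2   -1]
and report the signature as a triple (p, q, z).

step 0: pivot -5 → sign −
step 1: pivot -2 → sign −
step 2: pivot -3/10 → sign −
signature = (0, 3, 0)

Answer: (0, 3, 0)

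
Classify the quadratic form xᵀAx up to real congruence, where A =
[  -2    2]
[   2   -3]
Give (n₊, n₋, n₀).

step 0: pivot -2 → sign −
step 1: pivot -1 → sign −
signature = (0, 2, 0)

Answer: (0, 2, 0)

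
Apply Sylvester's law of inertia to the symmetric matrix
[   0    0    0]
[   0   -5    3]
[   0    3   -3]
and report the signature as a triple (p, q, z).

step 0: pivot -5 → sign −
step 1: pivot -6/5 → sign −
step 2: row/col 2 already zero → sign 0
signature = (0, 2, 1)

Answer: (0, 2, 1)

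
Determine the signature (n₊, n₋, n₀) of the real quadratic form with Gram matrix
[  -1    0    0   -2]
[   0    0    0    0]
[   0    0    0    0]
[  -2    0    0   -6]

Answer: (0, 2, 2)

Derivation:
step 0: pivot -1 → sign −
step 1: pivot -2 → sign −
step 2: row/col 2 already zero → sign 0
step 3: row/col 3 already zero → sign 0
signature = (0, 2, 2)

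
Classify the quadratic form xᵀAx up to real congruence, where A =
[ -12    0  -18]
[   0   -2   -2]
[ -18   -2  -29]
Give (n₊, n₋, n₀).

Answer: (0, 2, 1)

Derivation:
step 0: pivot -12 → sign −
step 1: pivot -2 → sign −
step 2: row/col 2 already zero → sign 0
signature = (0, 2, 1)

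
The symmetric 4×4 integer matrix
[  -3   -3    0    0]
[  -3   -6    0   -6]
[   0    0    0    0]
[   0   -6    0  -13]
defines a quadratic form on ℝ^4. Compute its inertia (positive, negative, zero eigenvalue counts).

step 0: pivot -3 → sign −
step 1: pivot -3 → sign −
step 2: pivot -1 → sign −
step 3: row/col 3 already zero → sign 0
signature = (0, 3, 1)

Answer: (0, 3, 1)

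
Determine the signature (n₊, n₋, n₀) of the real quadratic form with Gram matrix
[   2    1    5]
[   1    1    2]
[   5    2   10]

step 0: pivot 2 → sign +
step 1: pivot 1/2 → sign +
step 2: pivot -3 → sign −
signature = (2, 1, 0)

Answer: (2, 1, 0)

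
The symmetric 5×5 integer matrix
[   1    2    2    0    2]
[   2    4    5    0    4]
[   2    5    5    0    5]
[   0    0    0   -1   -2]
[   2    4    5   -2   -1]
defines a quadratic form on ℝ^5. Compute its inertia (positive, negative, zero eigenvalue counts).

step 0: pivot 1 → sign +
step 1: pivot 1 → sign +
step 2: pivot -1 → sign −
step 3: pivot -1 → sign −
step 4: pivot -1 → sign −
signature = (2, 3, 0)

Answer: (2, 3, 0)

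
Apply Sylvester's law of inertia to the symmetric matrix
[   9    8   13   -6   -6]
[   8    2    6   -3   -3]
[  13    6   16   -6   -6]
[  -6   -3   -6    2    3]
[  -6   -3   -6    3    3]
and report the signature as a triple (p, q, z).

step 0: pivot 9 → sign +
step 1: pivot -46/9 → sign −
step 2: pivot 75/23 → sign +
step 3: pivot -47/50 → sign −
step 4: pivot 3/47 → sign +
signature = (3, 2, 0)

Answer: (3, 2, 0)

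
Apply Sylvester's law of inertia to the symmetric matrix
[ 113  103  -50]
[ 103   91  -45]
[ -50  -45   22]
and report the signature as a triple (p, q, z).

Answer: (1, 2, 0)

Derivation:
step 0: pivot 113 → sign +
step 1: pivot -326/113 → sign −
step 2: pivot -3/326 → sign −
signature = (1, 2, 0)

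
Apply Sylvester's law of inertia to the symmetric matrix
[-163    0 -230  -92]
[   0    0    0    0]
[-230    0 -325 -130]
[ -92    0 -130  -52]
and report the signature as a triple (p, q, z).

step 0: pivot -163 → sign −
step 1: pivot -75/163 → sign −
step 2: row/col 2 already zero → sign 0
step 3: row/col 3 already zero → sign 0
signature = (0, 2, 2)

Answer: (0, 2, 2)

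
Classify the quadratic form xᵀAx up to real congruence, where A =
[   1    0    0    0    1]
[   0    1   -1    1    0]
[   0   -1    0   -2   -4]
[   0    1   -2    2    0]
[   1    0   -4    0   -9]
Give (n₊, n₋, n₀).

Answer: (3, 2, 0)

Derivation:
step 0: pivot 1 → sign +
step 1: pivot 1 → sign +
step 2: pivot -1 → sign −
step 3: pivot 2 → sign +
step 4: pivot -2 → sign −
signature = (3, 2, 0)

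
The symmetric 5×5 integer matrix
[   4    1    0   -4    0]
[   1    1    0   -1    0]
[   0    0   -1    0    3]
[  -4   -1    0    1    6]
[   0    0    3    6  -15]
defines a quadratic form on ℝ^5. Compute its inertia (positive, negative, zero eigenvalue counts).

step 0: pivot 4 → sign +
step 1: pivot 3/4 → sign +
step 2: pivot -1 → sign −
step 3: pivot -3 → sign −
step 4: pivot 6 → sign +
signature = (3, 2, 0)

Answer: (3, 2, 0)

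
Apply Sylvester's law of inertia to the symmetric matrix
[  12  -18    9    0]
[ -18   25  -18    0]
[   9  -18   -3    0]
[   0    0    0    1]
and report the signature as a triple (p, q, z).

Answer: (3, 1, 0)

Derivation:
step 0: pivot 12 → sign +
step 1: pivot -2 → sign −
step 2: pivot 3/8 → sign +
step 3: pivot 1 → sign +
signature = (3, 1, 0)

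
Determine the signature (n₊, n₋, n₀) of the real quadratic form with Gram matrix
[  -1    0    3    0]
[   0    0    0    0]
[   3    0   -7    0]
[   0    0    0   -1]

Answer: (1, 2, 1)

Derivation:
step 0: pivot -1 → sign −
step 1: pivot 2 → sign +
step 2: pivot -1 → sign −
step 3: row/col 3 already zero → sign 0
signature = (1, 2, 1)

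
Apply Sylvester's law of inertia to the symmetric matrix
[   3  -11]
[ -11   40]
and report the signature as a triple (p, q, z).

Answer: (1, 1, 0)

Derivation:
step 0: pivot 3 → sign +
step 1: pivot -1/3 → sign −
signature = (1, 1, 0)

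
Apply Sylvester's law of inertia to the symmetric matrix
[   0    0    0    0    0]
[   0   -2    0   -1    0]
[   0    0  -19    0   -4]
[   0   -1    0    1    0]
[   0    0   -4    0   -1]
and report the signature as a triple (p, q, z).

Answer: (1, 3, 1)

Derivation:
step 0: pivot -2 → sign −
step 1: pivot -19 → sign −
step 2: pivot 3/2 → sign +
step 3: pivot -3/19 → sign −
step 4: row/col 4 already zero → sign 0
signature = (1, 3, 1)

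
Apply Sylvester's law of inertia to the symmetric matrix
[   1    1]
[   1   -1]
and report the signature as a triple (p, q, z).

step 0: pivot 1 → sign +
step 1: pivot -2 → sign −
signature = (1, 1, 0)

Answer: (1, 1, 0)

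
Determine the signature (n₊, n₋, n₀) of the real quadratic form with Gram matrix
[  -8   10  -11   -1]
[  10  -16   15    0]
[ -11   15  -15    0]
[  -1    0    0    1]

Answer: (2, 2, 0)

Derivation:
step 0: pivot -8 → sign −
step 1: pivot -7/2 → sign −
step 2: pivot 4/7 → sign +
step 3: pivot 1/16 → sign +
signature = (2, 2, 0)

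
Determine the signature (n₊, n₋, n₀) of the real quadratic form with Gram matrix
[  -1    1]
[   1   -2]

Answer: (0, 2, 0)

Derivation:
step 0: pivot -1 → sign −
step 1: pivot -1 → sign −
signature = (0, 2, 0)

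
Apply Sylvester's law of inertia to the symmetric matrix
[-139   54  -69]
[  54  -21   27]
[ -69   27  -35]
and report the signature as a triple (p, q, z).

Answer: (1, 2, 0)

Derivation:
step 0: pivot -139 → sign −
step 1: pivot -3/139 → sign −
step 2: pivot 1 → sign +
signature = (1, 2, 0)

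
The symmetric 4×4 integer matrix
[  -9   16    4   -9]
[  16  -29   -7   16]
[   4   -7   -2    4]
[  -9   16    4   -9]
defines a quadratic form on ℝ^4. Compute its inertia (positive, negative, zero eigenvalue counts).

Answer: (0, 3, 1)

Derivation:
step 0: pivot -9 → sign −
step 1: pivot -5/9 → sign −
step 2: pivot -1/5 → sign −
step 3: row/col 3 already zero → sign 0
signature = (0, 3, 1)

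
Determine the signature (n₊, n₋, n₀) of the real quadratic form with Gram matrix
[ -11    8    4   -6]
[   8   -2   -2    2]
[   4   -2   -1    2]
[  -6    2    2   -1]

Answer: (3, 1, 0)

Derivation:
step 0: pivot -11 → sign −
step 1: pivot 42/11 → sign +
step 2: pivot 5/21 → sign +
step 3: pivot 1/5 → sign +
signature = (3, 1, 0)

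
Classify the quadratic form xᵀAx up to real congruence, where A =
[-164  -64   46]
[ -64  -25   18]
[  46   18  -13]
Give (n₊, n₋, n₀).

step 0: pivot -164 → sign −
step 1: pivot -1/41 → sign −
step 2: row/col 2 already zero → sign 0
signature = (0, 2, 1)

Answer: (0, 2, 1)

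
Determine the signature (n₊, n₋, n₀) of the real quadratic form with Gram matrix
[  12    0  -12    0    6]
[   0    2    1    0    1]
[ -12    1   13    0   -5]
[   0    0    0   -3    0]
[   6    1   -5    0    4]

step 0: pivot 12 → sign +
step 1: pivot 2 → sign +
step 2: pivot 1/2 → sign +
step 3: pivot -3 → sign −
step 4: row/col 4 already zero → sign 0
signature = (3, 1, 1)

Answer: (3, 1, 1)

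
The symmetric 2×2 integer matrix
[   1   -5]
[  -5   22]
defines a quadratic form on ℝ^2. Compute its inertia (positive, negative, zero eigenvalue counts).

step 0: pivot 1 → sign +
step 1: pivot -3 → sign −
signature = (1, 1, 0)

Answer: (1, 1, 0)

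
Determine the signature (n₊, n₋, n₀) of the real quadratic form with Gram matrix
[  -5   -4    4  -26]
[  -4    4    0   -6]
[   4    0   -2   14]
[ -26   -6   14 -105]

step 0: pivot -5 → sign −
step 1: pivot 36/5 → sign +
step 2: pivot -2/9 → sign −
step 3: row/col 3 already zero → sign 0
signature = (1, 2, 1)

Answer: (1, 2, 1)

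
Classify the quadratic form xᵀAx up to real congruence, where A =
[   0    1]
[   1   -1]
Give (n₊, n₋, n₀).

step 0: pivot -1 → sign −
step 1: pivot 1 → sign +
signature = (1, 1, 0)

Answer: (1, 1, 0)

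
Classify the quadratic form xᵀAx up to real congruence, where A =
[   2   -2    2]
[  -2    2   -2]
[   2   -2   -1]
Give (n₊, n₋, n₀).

step 0: pivot 2 → sign +
step 1: pivot -3 → sign −
step 2: row/col 2 already zero → sign 0
signature = (1, 1, 1)

Answer: (1, 1, 1)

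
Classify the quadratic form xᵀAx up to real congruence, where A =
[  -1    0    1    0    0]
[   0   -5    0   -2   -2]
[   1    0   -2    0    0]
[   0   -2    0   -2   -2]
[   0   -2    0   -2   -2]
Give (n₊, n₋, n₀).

step 0: pivot -1 → sign −
step 1: pivot -5 → sign −
step 2: pivot -1 → sign −
step 3: pivot -6/5 → sign −
step 4: row/col 4 already zero → sign 0
signature = (0, 4, 1)

Answer: (0, 4, 1)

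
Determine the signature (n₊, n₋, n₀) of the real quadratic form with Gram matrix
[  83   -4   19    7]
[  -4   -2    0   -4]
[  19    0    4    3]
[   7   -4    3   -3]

Answer: (3, 1, 0)

Derivation:
step 0: pivot 83 → sign +
step 1: pivot -182/83 → sign −
step 2: pivot 3/91 → sign +
step 3: pivot 2 → sign +
signature = (3, 1, 0)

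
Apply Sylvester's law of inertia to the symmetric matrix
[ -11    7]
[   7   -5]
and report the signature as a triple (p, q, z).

Answer: (0, 2, 0)

Derivation:
step 0: pivot -11 → sign −
step 1: pivot -6/11 → sign −
signature = (0, 2, 0)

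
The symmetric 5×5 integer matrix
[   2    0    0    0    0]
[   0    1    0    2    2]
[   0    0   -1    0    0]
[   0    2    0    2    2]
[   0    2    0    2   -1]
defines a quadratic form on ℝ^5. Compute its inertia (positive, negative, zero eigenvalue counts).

step 0: pivot 2 → sign +
step 1: pivot 1 → sign +
step 2: pivot -1 → sign −
step 3: pivot -2 → sign −
step 4: pivot -3 → sign −
signature = (2, 3, 0)

Answer: (2, 3, 0)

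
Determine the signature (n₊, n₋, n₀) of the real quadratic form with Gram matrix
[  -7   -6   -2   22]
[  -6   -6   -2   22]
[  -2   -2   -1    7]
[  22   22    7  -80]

step 0: pivot -7 → sign −
step 1: pivot -6/7 → sign −
step 2: pivot -1/3 → sign −
step 3: pivot 1 → sign +
signature = (1, 3, 0)

Answer: (1, 3, 0)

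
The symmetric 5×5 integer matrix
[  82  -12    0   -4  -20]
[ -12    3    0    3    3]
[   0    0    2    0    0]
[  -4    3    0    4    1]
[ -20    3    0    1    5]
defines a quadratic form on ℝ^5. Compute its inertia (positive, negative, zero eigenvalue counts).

step 0: pivot 82 → sign +
step 1: pivot 51/41 → sign +
step 2: pivot 2 → sign +
step 3: pivot -15/17 → sign −
step 4: pivot 2/15 → sign +
signature = (4, 1, 0)

Answer: (4, 1, 0)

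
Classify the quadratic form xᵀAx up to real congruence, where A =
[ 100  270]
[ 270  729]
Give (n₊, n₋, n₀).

step 0: pivot 100 → sign +
step 1: row/col 1 already zero → sign 0
signature = (1, 0, 1)

Answer: (1, 0, 1)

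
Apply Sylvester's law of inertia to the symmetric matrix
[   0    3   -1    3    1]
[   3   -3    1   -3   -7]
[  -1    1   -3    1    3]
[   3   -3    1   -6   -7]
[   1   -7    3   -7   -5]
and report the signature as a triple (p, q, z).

step 0: pivot -3 → sign −
step 1: pivot 3 → sign +
step 2: pivot -8/3 → sign −
step 3: pivot -3 → sign −
step 4: pivot -1/2 → sign −
signature = (1, 4, 0)

Answer: (1, 4, 0)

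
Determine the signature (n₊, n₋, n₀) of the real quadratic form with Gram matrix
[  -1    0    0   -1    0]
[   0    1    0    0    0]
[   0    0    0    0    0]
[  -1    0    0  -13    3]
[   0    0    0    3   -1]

Answer: (1, 3, 1)

Derivation:
step 0: pivot -1 → sign −
step 1: pivot 1 → sign +
step 2: pivot -12 → sign −
step 3: pivot -1/4 → sign −
step 4: row/col 4 already zero → sign 0
signature = (1, 3, 1)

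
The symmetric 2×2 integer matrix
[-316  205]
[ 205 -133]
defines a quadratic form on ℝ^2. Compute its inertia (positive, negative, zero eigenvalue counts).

step 0: pivot -316 → sign −
step 1: pivot -3/316 → sign −
signature = (0, 2, 0)

Answer: (0, 2, 0)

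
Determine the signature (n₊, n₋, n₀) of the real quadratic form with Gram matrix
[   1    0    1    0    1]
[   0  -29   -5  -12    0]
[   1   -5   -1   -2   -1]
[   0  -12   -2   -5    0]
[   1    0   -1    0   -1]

step 0: pivot 1 → sign +
step 1: pivot -29 → sign −
step 2: pivot -33/29 → sign −
step 3: pivot -1/33 → sign −
step 4: pivot 2 → sign +
signature = (2, 3, 0)

Answer: (2, 3, 0)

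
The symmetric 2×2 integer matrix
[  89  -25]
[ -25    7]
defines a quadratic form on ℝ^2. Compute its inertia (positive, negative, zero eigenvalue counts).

step 0: pivot 89 → sign +
step 1: pivot -2/89 → sign −
signature = (1, 1, 0)

Answer: (1, 1, 0)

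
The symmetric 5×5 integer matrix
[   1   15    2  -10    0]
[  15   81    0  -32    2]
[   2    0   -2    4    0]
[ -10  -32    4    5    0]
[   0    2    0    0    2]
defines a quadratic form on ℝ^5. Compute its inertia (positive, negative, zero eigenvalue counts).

Answer: (3, 1, 1)

Derivation:
step 0: pivot 1 → sign +
step 1: pivot -144 → sign −
step 2: pivot 1/4 → sign +
step 3: pivot 1/3 → sign +
step 4: row/col 4 already zero → sign 0
signature = (3, 1, 1)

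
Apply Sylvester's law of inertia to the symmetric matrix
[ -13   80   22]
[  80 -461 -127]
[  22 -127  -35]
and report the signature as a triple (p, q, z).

Answer: (1, 2, 0)

Derivation:
step 0: pivot -13 → sign −
step 1: pivot 407/13 → sign +
step 2: pivot -6/407 → sign −
signature = (1, 2, 0)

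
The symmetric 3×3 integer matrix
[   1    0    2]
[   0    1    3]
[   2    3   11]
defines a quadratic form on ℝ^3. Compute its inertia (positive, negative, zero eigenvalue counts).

step 0: pivot 1 → sign +
step 1: pivot 1 → sign +
step 2: pivot -2 → sign −
signature = (2, 1, 0)

Answer: (2, 1, 0)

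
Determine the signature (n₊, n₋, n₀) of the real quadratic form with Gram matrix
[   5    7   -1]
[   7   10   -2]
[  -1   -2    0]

Answer: (2, 1, 0)

Derivation:
step 0: pivot 5 → sign +
step 1: pivot 1/5 → sign +
step 2: pivot -2 → sign −
signature = (2, 1, 0)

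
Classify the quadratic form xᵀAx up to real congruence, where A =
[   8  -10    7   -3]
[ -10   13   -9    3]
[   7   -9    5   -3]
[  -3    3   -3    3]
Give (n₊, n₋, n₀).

step 0: pivot 8 → sign +
step 1: pivot 1/2 → sign +
step 2: pivot -5/4 → sign −
step 3: pivot 6/5 → sign +
signature = (3, 1, 0)

Answer: (3, 1, 0)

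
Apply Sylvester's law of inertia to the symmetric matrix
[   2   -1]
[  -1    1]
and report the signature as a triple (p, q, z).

Answer: (2, 0, 0)

Derivation:
step 0: pivot 2 → sign +
step 1: pivot 1/2 → sign +
signature = (2, 0, 0)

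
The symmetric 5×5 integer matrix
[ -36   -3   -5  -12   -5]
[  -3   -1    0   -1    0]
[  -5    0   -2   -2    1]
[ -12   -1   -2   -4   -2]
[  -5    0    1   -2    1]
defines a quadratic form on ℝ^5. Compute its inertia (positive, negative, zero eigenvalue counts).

Answer: (1, 4, 0)

Derivation:
step 0: pivot -36 → sign −
step 1: pivot -3/4 → sign −
step 2: pivot -29/27 → sign −
step 3: pivot 3/29 → sign +
step 4: pivot -3 → sign −
signature = (1, 4, 0)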